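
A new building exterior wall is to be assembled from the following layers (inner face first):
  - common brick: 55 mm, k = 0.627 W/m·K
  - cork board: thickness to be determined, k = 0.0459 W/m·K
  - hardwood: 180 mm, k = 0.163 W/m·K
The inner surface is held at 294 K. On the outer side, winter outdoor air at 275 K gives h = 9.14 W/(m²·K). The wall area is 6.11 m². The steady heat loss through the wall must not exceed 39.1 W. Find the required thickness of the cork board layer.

L ≈ 76.5 mm

Using the resistance-network approach (series):
R_common brick = L/(kA) = 0.055/(0.627×6.11) = 0.01436 K/W
R_hardwood = L/(kA) = 0.18/(0.163×6.11) = 0.1807 K/W
R_outer film = 1/(h_o·A) = 1/(9.14×6.11) = 0.01791 K/W
Sum of the known resistances R_other = 0.213 K/W
Required total resistance R_tot = ΔT/Q_allow = 19/39.1 = 0.4859 K/W
R_cork board = R_tot − R_other = 0.2729 K/W
L = R·k·A = 0.2729×0.0459×6.11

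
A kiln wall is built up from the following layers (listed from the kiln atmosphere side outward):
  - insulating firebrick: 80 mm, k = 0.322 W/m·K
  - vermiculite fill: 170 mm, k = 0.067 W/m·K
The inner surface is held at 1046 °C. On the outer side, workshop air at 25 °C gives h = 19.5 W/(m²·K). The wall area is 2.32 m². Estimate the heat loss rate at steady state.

Q ≈ 835 W

Model the wall as resistances in series:
R_insulating firebrick = L/(kA) = 0.08/(0.322×2.32) = 0.1071 K/W
R_vermiculite fill = L/(kA) = 0.17/(0.067×2.32) = 1.094 K/W
R_outer film = 1/(h_o·A) = 1/(19.5×2.32) = 0.0221 K/W
R_total = 1.223 K/W
Q = ΔT / R_total = 1021 / 1.223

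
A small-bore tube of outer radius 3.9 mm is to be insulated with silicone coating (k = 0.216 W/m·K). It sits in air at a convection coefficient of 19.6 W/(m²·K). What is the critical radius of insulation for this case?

r_cr ≈ 11 mm

For a cylinder r_cr = k/h = 0.216/19.6
r_cr = 11 mm; since the bare radius (3.9 mm) is below r_cr, adding a thin layer of insulation will *increase* heat loss.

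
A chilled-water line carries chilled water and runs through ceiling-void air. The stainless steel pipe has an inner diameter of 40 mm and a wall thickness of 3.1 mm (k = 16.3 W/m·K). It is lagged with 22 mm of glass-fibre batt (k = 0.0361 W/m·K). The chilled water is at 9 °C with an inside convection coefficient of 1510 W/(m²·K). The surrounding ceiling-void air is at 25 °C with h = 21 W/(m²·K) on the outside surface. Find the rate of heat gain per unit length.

Cylindrical conduction, so R = ln(r₂/r₁)/(2πkL) per layer, in series:
R_inner film = 1/(h_i·2πr₁L) = 1/(1510×2π×0.02×1) = 0.00527 K/W
R_stainless steel pipe wall = ln(23.1/20)/(2π×16.3×1) = 0.001407 K/W
R_glass-fibre batt = ln(45.1/23.1)/(2π×0.0361×1) = 2.95 K/W
R_outer film = 1/(h_o·2πr_oL) = 1/(21×2π×0.0451×1) = 0.168 K/W
R_total = 3.124 K/W
Q = ΔT/R_total = 16/3.124

q′ ≈ 5.12 W/m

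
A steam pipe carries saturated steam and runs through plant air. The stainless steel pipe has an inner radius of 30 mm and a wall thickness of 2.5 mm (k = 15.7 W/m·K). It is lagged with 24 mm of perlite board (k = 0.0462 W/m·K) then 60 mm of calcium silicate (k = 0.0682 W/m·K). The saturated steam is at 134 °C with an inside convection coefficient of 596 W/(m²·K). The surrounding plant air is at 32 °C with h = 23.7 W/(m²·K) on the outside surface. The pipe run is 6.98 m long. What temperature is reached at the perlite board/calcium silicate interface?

T ≈ 80.7 °C

Treating each annulus and film as a series resistance:
R_inner film = 1/(h_i·2πr₁L) = 1/(596×2π×0.03×6.98) = 0.001275 K/W
R_stainless steel pipe wall = ln(32.5/30)/(2π×15.7×6.98) = 1.162×10^-4 K/W
R_perlite board = ln(56.5/32.5)/(2π×0.0462×6.98) = 0.2729 K/W
R_calcium silicate = ln(116.5/56.5)/(2π×0.0682×6.98) = 0.2419 K/W
R_outer film = 1/(h_o·2πr_oL) = 1/(23.7×2π×0.1165×6.98) = 0.008258 K/W
R_total = 0.5245 K/W
Q = ΔT/R_total = 102/0.5245
Q = 194 W
T_interface = T_inner − Q·ΣR(inner→interface) = 134 − 194×0.2743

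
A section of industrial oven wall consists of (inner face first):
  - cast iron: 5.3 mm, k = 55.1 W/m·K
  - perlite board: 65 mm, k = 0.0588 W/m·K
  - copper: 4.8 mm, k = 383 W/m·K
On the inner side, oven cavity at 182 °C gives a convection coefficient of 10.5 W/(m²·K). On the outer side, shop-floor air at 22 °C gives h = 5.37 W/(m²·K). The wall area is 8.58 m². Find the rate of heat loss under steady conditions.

Q ≈ 990 W

Thermal resistances in series:
R_inner film = 1/(h_i·A) = 1/(10.5×8.58) = 0.0111 K/W
R_cast iron = L/(kA) = 0.0053/(55.1×8.58) = 1.121×10^-5 K/W
R_perlite board = L/(kA) = 0.065/(0.0588×8.58) = 0.1288 K/W
R_copper = L/(kA) = 0.0048/(383×8.58) = 1.461×10^-6 K/W
R_outer film = 1/(h_o·A) = 1/(5.37×8.58) = 0.0217 K/W
R_total = 0.1617 K/W
Q = ΔT / R_total = 160 / 0.1617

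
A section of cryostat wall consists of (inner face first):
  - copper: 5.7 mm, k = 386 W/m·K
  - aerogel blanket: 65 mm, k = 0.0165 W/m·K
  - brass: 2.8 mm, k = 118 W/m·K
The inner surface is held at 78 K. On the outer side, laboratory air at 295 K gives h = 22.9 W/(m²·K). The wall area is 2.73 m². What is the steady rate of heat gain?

Q ≈ 149 W

Model the wall as resistances in series:
R_copper = L/(kA) = 0.0057/(386×2.73) = 5.409×10^-6 K/W
R_aerogel blanket = L/(kA) = 0.065/(0.0165×2.73) = 1.443 K/W
R_brass = L/(kA) = 0.0028/(118×2.73) = 8.692×10^-6 K/W
R_outer film = 1/(h_o·A) = 1/(22.9×2.73) = 0.016 K/W
R_total = 1.459 K/W
Q = ΔT / R_total = 217 / 1.459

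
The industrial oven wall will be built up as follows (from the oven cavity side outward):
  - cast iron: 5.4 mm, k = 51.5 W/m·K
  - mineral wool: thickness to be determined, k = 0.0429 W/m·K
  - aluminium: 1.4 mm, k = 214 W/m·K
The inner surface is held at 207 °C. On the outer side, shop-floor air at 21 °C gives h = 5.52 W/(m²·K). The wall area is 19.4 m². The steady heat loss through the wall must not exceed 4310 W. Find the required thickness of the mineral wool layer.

L ≈ 28.1 mm

Thermal resistances in series:
R_cast iron = L/(kA) = 0.0054/(51.5×19.4) = 5.405×10^-6 K/W
R_aluminium = L/(kA) = 0.0014/(214×19.4) = 3.372×10^-7 K/W
R_outer film = 1/(h_o·A) = 1/(5.52×19.4) = 0.009338 K/W
Sum of the known resistances R_other = 0.009344 K/W
Required total resistance R_tot = ΔT/Q_allow = 186/4310 = 0.04316 K/W
R_mineral wool = R_tot − R_other = 0.03381 K/W
L = R·k·A = 0.03381×0.0429×19.4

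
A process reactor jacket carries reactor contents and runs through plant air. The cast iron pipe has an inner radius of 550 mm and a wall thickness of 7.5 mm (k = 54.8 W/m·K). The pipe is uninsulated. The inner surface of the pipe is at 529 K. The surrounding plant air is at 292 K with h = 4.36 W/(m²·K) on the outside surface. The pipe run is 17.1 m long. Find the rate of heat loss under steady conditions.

For a radial system each layer contributes R = ln(r_out/r_in)/(2πkL); films add R = 1/(hA).
R_cast iron pipe wall = ln(557.5/550)/(2π×54.8×17.1) = 2.3×10^-6 K/W
R_outer film = 1/(h_o·2πr_oL) = 1/(4.36×2π×0.5575×17.1) = 0.003829 K/W
R_total = 0.003831 K/W
Q = ΔT/R_total = 237/0.003831

Q ≈ 61900 W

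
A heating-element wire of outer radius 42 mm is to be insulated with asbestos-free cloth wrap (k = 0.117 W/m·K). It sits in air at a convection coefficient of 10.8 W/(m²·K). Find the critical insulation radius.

r_cr ≈ 10.8 mm

For a cylinder r_cr = k/h = 0.117/10.8
r_cr = 10.8 mm; since the bare radius (42 mm) is above r_cr, any added insulation will reduce heat loss.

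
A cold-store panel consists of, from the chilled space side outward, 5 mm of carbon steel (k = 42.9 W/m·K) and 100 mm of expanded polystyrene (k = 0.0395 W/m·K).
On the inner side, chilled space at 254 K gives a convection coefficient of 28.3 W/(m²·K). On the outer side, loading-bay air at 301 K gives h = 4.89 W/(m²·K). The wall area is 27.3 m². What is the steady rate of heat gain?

Q ≈ 463 W

Series thermal resistances:
R_inner film = 1/(h_i·A) = 1/(28.3×27.3) = 0.001294 K/W
R_carbon steel = L/(kA) = 0.005/(42.9×27.3) = 4.269×10^-6 K/W
R_expanded polystyrene = L/(kA) = 0.1/(0.0395×27.3) = 0.09273 K/W
R_outer film = 1/(h_o·A) = 1/(4.89×27.3) = 0.007491 K/W
R_total = 0.1015 K/W
Q = ΔT / R_total = 47 / 0.1015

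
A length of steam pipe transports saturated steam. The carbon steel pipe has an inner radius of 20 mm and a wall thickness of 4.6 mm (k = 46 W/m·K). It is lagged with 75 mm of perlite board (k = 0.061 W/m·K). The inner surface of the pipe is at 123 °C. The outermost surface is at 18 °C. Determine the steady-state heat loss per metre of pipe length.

q′ ≈ 28.8 W/m

Per-layer cylindrical resistances, series-summed:
R_carbon steel pipe wall = ln(24.6/20)/(2π×46×1) = 7.162×10^-4 K/W
R_perlite board = ln(99.6/24.6)/(2π×0.061×1) = 3.649 K/W
R_total = 3.649 K/W
Q = ΔT/R_total = 105/3.649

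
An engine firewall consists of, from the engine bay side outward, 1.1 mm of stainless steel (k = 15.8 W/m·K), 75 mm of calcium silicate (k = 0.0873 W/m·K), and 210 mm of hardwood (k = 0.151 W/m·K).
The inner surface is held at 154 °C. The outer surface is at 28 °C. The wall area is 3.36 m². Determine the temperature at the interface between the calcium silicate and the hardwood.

T ≈ 106 °C

Series thermal resistances:
R_stainless steel = L/(kA) = 0.0011/(15.8×3.36) = 2.072×10^-5 K/W
R_calcium silicate = L/(kA) = 0.075/(0.0873×3.36) = 0.2557 K/W
R_hardwood = L/(kA) = 0.21/(0.151×3.36) = 0.4139 K/W
R_total = 0.6696 K/W;  Q = ΔT/R_total = 126/0.6696 = 188.2 W
T_interface = T_inner − Q·ΣR(inner→interface) = 154 − 188×0.2557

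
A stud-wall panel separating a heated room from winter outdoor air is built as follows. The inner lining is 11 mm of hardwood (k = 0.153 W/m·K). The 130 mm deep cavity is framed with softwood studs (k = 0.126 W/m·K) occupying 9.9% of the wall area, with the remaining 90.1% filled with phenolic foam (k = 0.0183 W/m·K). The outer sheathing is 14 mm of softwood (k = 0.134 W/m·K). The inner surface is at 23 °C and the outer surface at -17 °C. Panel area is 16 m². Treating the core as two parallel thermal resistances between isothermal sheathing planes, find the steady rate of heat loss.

Sheathing layers in series; stud and cavity paths in parallel between them.
R_inner = 0.011/(0.153×16) = 0.004493 K/W
R_stud  = 0.13/(0.126×0.099×16) = 0.6514 K/W
R_cav   = 0.13/(0.0183×0.901×16) = 0.4928 K/W
1/R_core = 1/R_stud + 1/R_cav → R_core = 0.2805 K/W
R_outer = 0.014/(0.134×16) = 0.00653 K/W
R_total = 0.2916 K/W
Q = ΔT/R_total = 40/0.2916

Q ≈ 137 W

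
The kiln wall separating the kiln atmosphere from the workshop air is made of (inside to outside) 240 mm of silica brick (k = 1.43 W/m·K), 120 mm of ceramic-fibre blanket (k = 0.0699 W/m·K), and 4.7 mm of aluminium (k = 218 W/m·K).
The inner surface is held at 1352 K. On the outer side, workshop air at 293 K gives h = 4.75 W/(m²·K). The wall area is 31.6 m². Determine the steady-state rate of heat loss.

Thermal resistances in series:
R_silica brick = L/(kA) = 0.24/(1.43×31.6) = 0.005311 K/W
R_ceramic-fibre blanket = L/(kA) = 0.12/(0.0699×31.6) = 0.05433 K/W
R_aluminium = L/(kA) = 0.0047/(218×31.6) = 6.823×10^-7 K/W
R_outer film = 1/(h_o·A) = 1/(4.75×31.6) = 0.006662 K/W
R_total = 0.0663 K/W
Q = ΔT / R_total = 1059 / 0.0663

Q ≈ 16000 W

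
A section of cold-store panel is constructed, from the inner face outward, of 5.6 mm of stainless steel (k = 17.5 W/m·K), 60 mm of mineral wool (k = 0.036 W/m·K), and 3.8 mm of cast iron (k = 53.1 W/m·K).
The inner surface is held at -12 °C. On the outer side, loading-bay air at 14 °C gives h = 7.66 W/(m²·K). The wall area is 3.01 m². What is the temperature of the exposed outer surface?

T ≈ 12.1 °C

Model the wall as resistances in series:
R_stainless steel = L/(kA) = 0.0056/(17.5×3.01) = 1.063×10^-4 K/W
R_mineral wool = L/(kA) = 0.06/(0.036×3.01) = 0.5537 K/W
R_cast iron = L/(kA) = 0.0038/(53.1×3.01) = 2.378×10^-5 K/W
R_outer film = 1/(h_o·A) = 1/(7.66×3.01) = 0.04337 K/W
R_total = 0.5972 K/W;  Q = ΔT/R_total = 26/0.5972 = 43.54 W
T_interface = T_inner + Q·ΣR(inner→interface) = -12 + 43.5×0.5538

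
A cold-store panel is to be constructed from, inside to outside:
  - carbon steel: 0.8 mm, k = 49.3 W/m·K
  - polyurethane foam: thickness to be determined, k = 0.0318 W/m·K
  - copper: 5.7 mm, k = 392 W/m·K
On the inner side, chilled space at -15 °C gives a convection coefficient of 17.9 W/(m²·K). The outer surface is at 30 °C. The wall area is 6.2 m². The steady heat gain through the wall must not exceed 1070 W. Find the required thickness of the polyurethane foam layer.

L ≈ 6.51 mm

Using the resistance-network approach (series):
R_inner film = 1/(h_i·A) = 1/(17.9×6.2) = 0.009011 K/W
R_carbon steel = L/(kA) = 0.0008/(49.3×6.2) = 2.617×10^-6 K/W
R_copper = L/(kA) = 0.0057/(392×6.2) = 2.345×10^-6 K/W
Sum of the known resistances R_other = 0.009016 K/W
Required total resistance R_tot = ΔT/Q_allow = 45/1070 = 0.04206 K/W
R_polyurethane foam = R_tot − R_other = 0.03304 K/W
L = R·k·A = 0.03304×0.0318×6.2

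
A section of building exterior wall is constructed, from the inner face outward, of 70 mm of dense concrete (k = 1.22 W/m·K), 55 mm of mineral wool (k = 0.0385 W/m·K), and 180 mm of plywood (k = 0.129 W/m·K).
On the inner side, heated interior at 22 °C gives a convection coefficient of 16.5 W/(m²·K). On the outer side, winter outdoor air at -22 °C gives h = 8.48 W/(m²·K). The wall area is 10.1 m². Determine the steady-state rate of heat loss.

Using the resistance-network approach (series):
R_inner film = 1/(h_i·A) = 1/(16.5×10.1) = 0.006001 K/W
R_dense concrete = L/(kA) = 0.07/(1.22×10.1) = 0.005681 K/W
R_mineral wool = L/(kA) = 0.055/(0.0385×10.1) = 0.1414 K/W
R_plywood = L/(kA) = 0.18/(0.129×10.1) = 0.1382 K/W
R_outer film = 1/(h_o·A) = 1/(8.48×10.1) = 0.01168 K/W
R_total = 0.303 K/W
Q = ΔT / R_total = 44 / 0.303

Q ≈ 145 W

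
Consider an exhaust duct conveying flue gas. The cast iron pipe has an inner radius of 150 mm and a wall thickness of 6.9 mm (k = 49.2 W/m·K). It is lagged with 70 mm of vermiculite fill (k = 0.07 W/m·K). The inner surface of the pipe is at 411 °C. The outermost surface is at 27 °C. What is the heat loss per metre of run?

q′ ≈ 458 W/m

Treating each annulus and film as a series resistance:
R_cast iron pipe wall = ln(156.9/150)/(2π×49.2×1) = 1.455×10^-4 K/W
R_vermiculite fill = ln(226.9/156.9)/(2π×0.07×1) = 0.8387 K/W
R_total = 0.8389 K/W
Q = ΔT/R_total = 384/0.8389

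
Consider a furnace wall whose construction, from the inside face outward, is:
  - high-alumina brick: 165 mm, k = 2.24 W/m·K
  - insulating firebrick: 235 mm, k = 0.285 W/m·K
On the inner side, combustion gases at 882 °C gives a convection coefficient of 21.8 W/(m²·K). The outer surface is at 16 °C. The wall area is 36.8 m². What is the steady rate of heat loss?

Q ≈ 33800 W

Treating each layer as a thermal resistance in series:
R_inner film = 1/(h_i·A) = 1/(21.8×36.8) = 0.001247 K/W
R_high-alumina brick = L/(kA) = 0.165/(2.24×36.8) = 0.002002 K/W
R_insulating firebrick = L/(kA) = 0.235/(0.285×36.8) = 0.02241 K/W
R_total = 0.02565 K/W
Q = ΔT / R_total = 866 / 0.02565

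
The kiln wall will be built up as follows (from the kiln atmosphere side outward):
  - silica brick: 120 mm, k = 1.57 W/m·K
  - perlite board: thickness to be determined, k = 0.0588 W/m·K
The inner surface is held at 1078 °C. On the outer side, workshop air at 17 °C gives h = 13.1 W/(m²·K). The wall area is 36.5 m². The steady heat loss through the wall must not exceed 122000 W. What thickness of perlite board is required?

L ≈ 9.68 mm

Using the resistance-network approach (series):
R_silica brick = L/(kA) = 0.12/(1.57×36.5) = 0.002094 K/W
R_outer film = 1/(h_o·A) = 1/(13.1×36.5) = 0.002091 K/W
Sum of the known resistances R_other = 0.004185 K/W
Required total resistance R_tot = ΔT/Q_allow = 1061/122000 = 0.008697 K/W
R_perlite board = R_tot − R_other = 0.004511 K/W
L = R·k·A = 0.004511×0.0588×36.5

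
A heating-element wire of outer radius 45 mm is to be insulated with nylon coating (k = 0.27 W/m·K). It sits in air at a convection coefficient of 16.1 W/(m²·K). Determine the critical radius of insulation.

r_cr ≈ 16.8 mm

For a cylinder r_cr = k/h = 0.27/16.1
r_cr = 16.8 mm; since the bare radius (45 mm) is above r_cr, any added insulation will reduce heat loss.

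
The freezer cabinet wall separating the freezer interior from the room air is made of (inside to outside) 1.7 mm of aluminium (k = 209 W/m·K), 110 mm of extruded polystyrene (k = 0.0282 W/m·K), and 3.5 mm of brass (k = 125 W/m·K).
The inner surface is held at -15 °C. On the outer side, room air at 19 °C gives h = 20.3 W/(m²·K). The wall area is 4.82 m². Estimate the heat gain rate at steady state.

Model the wall as resistances in series:
R_aluminium = L/(kA) = 0.0017/(209×4.82) = 1.688×10^-6 K/W
R_extruded polystyrene = L/(kA) = 0.11/(0.0282×4.82) = 0.8093 K/W
R_brass = L/(kA) = 0.0035/(125×4.82) = 5.809×10^-6 K/W
R_outer film = 1/(h_o·A) = 1/(20.3×4.82) = 0.01022 K/W
R_total = 0.8195 K/W
Q = ΔT / R_total = 34 / 0.8195

Q ≈ 41.5 W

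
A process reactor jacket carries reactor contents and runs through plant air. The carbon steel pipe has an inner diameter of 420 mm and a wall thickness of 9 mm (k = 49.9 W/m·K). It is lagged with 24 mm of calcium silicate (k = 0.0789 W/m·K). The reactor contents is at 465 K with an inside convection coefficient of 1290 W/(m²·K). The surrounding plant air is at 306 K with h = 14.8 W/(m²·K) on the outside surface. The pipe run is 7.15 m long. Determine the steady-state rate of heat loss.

Q ≈ 4460 W

Per-layer cylindrical resistances, series-summed:
R_inner film = 1/(h_i·2πr₁L) = 1/(1290×2π×0.21×7.15) = 8.217×10^-5 K/W
R_carbon steel pipe wall = ln(219/210)/(2π×49.9×7.15) = 1.872×10^-5 K/W
R_calcium silicate = ln(243/219)/(2π×0.0789×7.15) = 0.02934 K/W
R_outer film = 1/(h_o·2πr_oL) = 1/(14.8×2π×0.243×7.15) = 0.006189 K/W
R_total = 0.03563 K/W
Q = ΔT/R_total = 159/0.03563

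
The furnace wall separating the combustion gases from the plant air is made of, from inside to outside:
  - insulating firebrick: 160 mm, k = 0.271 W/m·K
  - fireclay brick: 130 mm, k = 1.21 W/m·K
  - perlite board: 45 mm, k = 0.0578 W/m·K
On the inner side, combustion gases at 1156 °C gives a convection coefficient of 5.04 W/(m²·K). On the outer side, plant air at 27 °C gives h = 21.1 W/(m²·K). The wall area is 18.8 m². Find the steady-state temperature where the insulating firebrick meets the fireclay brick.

T ≈ 639 °C

Treating each layer as a thermal resistance in series:
R_inner film = 1/(h_i·A) = 1/(5.04×18.8) = 0.01055 K/W
R_insulating firebrick = L/(kA) = 0.16/(0.271×18.8) = 0.0314 K/W
R_fireclay brick = L/(kA) = 0.13/(1.21×18.8) = 0.005715 K/W
R_perlite board = L/(kA) = 0.045/(0.0578×18.8) = 0.04141 K/W
R_outer film = 1/(h_o·A) = 1/(21.1×18.8) = 0.002521 K/W
R_total = 0.09161 K/W;  Q = ΔT/R_total = 1129/0.09161 = 12320 W
T_interface = T_inner − Q·ΣR(inner→interface) = 1156 − 12300×0.04196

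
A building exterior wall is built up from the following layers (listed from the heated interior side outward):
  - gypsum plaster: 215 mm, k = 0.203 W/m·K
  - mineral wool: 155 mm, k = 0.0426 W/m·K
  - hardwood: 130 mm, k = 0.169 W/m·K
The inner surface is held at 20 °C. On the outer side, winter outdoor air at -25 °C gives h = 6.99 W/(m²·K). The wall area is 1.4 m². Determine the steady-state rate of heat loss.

Thermal resistances in series:
R_gypsum plaster = L/(kA) = 0.215/(0.203×1.4) = 0.7565 K/W
R_mineral wool = L/(kA) = 0.155/(0.0426×1.4) = 2.599 K/W
R_hardwood = L/(kA) = 0.13/(0.169×1.4) = 0.5495 K/W
R_outer film = 1/(h_o·A) = 1/(6.99×1.4) = 0.1022 K/W
R_total = 4.007 K/W
Q = ΔT / R_total = 45 / 4.007

Q ≈ 11.2 W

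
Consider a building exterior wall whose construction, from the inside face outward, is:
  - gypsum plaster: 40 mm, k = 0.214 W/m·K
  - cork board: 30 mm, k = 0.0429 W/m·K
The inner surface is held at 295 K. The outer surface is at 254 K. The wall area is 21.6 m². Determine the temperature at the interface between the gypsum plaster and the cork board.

Treating each layer as a thermal resistance in series:
R_gypsum plaster = L/(kA) = 0.04/(0.214×21.6) = 0.008654 K/W
R_cork board = L/(kA) = 0.03/(0.0429×21.6) = 0.03238 K/W
R_total = 0.04103 K/W;  Q = ΔT/R_total = 41/0.04103 = 999.3 W
T_interface = T_inner − Q·ΣR(inner→interface) = 295 − 999×0.008654

T ≈ 286 K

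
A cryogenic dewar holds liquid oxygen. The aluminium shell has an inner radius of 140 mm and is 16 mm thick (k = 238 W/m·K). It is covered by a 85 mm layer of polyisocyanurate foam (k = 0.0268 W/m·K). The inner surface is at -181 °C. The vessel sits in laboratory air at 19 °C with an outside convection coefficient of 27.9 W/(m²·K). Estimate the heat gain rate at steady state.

Spherical conduction: R = (1/r_in − 1/r_out)/(4πk) per layer; series-sum.
R_aluminium shell = (1/0.14 − 1/0.156)/(4π×238) = 2.45×10^-4 K/W
R_polyisocyanurate foam = (1/0.156 − 1/0.241)/(4π×0.0268) = 6.713 K/W
R_outer film = 1/(h·4πr_o²) = 1/(27.9×4π×0.241²) = 0.04911 K/W
R_total = 6.763 K/W
Q = ΔT/R_total = 200/6.763

Q ≈ 29.6 W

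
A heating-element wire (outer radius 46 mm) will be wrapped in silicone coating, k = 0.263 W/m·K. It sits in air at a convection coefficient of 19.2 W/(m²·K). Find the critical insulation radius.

r_cr ≈ 13.7 mm

For a cylinder r_cr = k/h = 0.263/19.2
r_cr = 13.7 mm; since the bare radius (46 mm) is above r_cr, any added insulation will reduce heat loss.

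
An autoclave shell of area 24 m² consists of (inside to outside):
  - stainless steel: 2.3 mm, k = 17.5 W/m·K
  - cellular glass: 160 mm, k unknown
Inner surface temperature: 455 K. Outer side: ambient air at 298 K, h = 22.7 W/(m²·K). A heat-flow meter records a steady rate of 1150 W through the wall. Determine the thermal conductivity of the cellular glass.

Using the resistance-network approach (series):
R_stainless steel = L/(kA) = 0.0023/(17.5×24) = 5.476×10^-6 K/W
R_outer film = 1/(h_o·A) = 1/(22.7×24) = 0.001836 K/W
Sum of known resistances R_other = 0.001841 K/W
Total R = ΔT/Q = 157/1150 = 0.1365 K/W
R_cellular glass = R_total − R_other = 0.1347 K/W
k = L/(R·A) = 0.16/(0.1347×24)

k ≈ 0.0495 W/(m·K)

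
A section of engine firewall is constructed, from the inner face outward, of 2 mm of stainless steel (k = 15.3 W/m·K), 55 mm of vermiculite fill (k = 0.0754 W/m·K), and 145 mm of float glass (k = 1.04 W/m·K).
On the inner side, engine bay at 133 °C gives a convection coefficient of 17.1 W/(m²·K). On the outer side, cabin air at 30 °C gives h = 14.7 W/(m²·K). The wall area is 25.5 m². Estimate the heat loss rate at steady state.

Q ≈ 2640 W

Using the resistance-network approach (series):
R_inner film = 1/(h_i·A) = 1/(17.1×25.5) = 0.002293 K/W
R_stainless steel = L/(kA) = 0.002/(15.3×25.5) = 5.126×10^-6 K/W
R_vermiculite fill = L/(kA) = 0.055/(0.0754×25.5) = 0.02861 K/W
R_float glass = L/(kA) = 0.145/(1.04×25.5) = 0.005468 K/W
R_outer film = 1/(h_o·A) = 1/(14.7×25.5) = 0.002668 K/W
R_total = 0.03904 K/W
Q = ΔT / R_total = 103 / 0.03904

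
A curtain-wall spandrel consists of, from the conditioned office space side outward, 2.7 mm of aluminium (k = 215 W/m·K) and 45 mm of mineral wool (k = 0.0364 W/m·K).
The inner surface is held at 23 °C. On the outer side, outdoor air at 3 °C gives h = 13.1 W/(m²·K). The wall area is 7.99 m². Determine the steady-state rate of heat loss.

Q ≈ 122 W

Model the wall as resistances in series:
R_aluminium = L/(kA) = 0.0027/(215×7.99) = 1.572×10^-6 K/W
R_mineral wool = L/(kA) = 0.045/(0.0364×7.99) = 0.1547 K/W
R_outer film = 1/(h_o·A) = 1/(13.1×7.99) = 0.009554 K/W
R_total = 0.1643 K/W
Q = ΔT / R_total = 20 / 0.1643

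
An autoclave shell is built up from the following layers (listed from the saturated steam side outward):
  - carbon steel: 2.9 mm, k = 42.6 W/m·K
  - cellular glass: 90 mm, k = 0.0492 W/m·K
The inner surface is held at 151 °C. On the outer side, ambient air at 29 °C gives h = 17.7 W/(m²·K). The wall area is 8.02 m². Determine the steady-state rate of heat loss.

Q ≈ 519 W

Series thermal resistances:
R_carbon steel = L/(kA) = 0.0029/(42.6×8.02) = 8.488×10^-6 K/W
R_cellular glass = L/(kA) = 0.09/(0.0492×8.02) = 0.2281 K/W
R_outer film = 1/(h_o·A) = 1/(17.7×8.02) = 0.007045 K/W
R_total = 0.2351 K/W
Q = ΔT / R_total = 122 / 0.2351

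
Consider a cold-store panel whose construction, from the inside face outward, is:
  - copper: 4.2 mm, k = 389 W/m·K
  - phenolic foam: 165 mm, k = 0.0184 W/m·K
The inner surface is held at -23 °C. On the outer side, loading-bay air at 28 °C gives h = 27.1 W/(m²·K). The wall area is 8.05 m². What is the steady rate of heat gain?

Model the wall as resistances in series:
R_copper = L/(kA) = 0.0042/(389×8.05) = 1.341×10^-6 K/W
R_phenolic foam = L/(kA) = 0.165/(0.0184×8.05) = 1.114 K/W
R_outer film = 1/(h_o·A) = 1/(27.1×8.05) = 0.004584 K/W
R_total = 1.119 K/W
Q = ΔT / R_total = 51 / 1.119

Q ≈ 45.6 W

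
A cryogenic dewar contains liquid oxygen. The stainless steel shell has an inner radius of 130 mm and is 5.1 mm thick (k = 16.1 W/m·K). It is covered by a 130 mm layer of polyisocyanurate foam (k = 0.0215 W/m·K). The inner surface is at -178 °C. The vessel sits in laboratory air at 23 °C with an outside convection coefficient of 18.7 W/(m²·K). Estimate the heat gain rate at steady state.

Each spherical layer contributes R = (1/r_i − 1/r_o)/(4πk):
R_stainless steel shell = (1/0.13 − 1/0.1351)/(4π×16.1) = 0.001435 K/W
R_polyisocyanurate foam = (1/0.1351 − 1/0.2651)/(4π×0.0215) = 13.43 K/W
R_outer film = 1/(h·4πr_o²) = 1/(18.7×4π×0.2651²) = 0.06055 K/W
R_total = 13.5 K/W
Q = ΔT/R_total = 201/13.5

Q ≈ 14.9 W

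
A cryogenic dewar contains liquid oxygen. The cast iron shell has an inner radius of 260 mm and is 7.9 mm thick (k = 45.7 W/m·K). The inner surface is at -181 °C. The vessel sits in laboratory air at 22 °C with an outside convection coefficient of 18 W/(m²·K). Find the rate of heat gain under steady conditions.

For a spherical shell R = (1/r₁ − 1/r₂)/(4πk); film R = 1/(h·4πr²). In series:
R_cast iron shell = (1/0.26 − 1/0.2679)/(4π×45.7) = 1.975×10^-4 K/W
R_outer film = 1/(h·4πr_o²) = 1/(18×4π×0.2679²) = 0.0616 K/W
R_total = 0.0618 K/W
Q = ΔT/R_total = 203/0.0618

Q ≈ 3280 W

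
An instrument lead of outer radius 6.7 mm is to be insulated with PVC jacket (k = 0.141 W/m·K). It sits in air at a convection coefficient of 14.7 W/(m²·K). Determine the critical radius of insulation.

For a cylinder r_cr = k/h = 0.141/14.7
r_cr = 9.59 mm; since the bare radius (6.7 mm) is below r_cr, adding a thin layer of insulation will *increase* heat loss.

r_cr ≈ 9.59 mm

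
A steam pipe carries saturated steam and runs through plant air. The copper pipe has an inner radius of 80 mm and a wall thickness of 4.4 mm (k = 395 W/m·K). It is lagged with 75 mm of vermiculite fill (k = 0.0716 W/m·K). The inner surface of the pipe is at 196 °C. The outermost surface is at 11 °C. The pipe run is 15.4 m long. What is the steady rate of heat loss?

Per-layer cylindrical resistances, series-summed:
R_copper pipe wall = ln(84.4/80)/(2π×395×15.4) = 1.401×10^-6 K/W
R_vermiculite fill = ln(159.4/84.4)/(2π×0.0716×15.4) = 0.09178 K/W
R_total = 0.09178 K/W
Q = ΔT/R_total = 185/0.09178

Q ≈ 2020 W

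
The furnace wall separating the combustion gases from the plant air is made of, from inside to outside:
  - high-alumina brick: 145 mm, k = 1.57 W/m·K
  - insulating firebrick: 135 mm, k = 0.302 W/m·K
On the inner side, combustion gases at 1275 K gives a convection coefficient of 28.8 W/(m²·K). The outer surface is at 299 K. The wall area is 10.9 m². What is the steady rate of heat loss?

Thermal resistances in series:
R_inner film = 1/(h_i·A) = 1/(28.8×10.9) = 0.003186 K/W
R_high-alumina brick = L/(kA) = 0.145/(1.57×10.9) = 0.008473 K/W
R_insulating firebrick = L/(kA) = 0.135/(0.302×10.9) = 0.04101 K/W
R_total = 0.05267 K/W
Q = ΔT / R_total = 976 / 0.05267

Q ≈ 18500 W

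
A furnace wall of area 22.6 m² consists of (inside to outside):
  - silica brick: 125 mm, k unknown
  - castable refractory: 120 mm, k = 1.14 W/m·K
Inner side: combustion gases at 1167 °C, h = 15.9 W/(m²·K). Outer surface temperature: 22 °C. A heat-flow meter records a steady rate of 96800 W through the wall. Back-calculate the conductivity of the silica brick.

Thermal resistances in series:
R_inner film = 1/(h_i·A) = 1/(15.9×22.6) = 0.002783 K/W
R_castable refractory = L/(kA) = 0.12/(1.14×22.6) = 0.004658 K/W
Sum of known resistances R_other = 0.007441 K/W
Total R = ΔT/Q = 1145/96800 = 0.01183 K/W
R_silica brick = R_total − R_other = 0.004388 K/W
k = L/(R·A) = 0.125/(0.004388×22.6)

k ≈ 1.26 W/(m·K)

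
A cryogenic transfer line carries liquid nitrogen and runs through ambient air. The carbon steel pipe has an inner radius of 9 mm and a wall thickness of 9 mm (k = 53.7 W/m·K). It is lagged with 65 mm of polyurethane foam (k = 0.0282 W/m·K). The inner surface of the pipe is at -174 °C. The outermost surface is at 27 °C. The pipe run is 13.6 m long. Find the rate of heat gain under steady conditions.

Q ≈ 317 W

Treating each annulus and film as a series resistance:
R_carbon steel pipe wall = ln(18/9)/(2π×53.7×13.6) = 1.511×10^-4 K/W
R_polyurethane foam = ln(83/18)/(2π×0.0282×13.6) = 0.6343 K/W
R_total = 0.6344 K/W
Q = ΔT/R_total = 201/0.6344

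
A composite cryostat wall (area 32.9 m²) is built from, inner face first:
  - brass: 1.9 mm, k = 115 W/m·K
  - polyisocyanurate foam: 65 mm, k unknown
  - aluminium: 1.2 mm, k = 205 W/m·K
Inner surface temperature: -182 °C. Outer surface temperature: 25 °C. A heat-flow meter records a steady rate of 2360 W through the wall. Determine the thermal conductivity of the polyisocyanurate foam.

k ≈ 0.0225 W/(m·K)

Using the resistance-network approach (series):
R_brass = L/(kA) = 0.0019/(115×32.9) = 5.022×10^-7 K/W
R_aluminium = L/(kA) = 0.0012/(205×32.9) = 1.779×10^-7 K/W
Sum of known resistances R_other = 6.801×10^-7 K/W
Total R = ΔT/Q = 207/2360 = 0.08771 K/W
R_polyisocyanurate foam = R_total − R_other = 0.08771 K/W
k = L/(R·A) = 0.065/(0.08771×32.9)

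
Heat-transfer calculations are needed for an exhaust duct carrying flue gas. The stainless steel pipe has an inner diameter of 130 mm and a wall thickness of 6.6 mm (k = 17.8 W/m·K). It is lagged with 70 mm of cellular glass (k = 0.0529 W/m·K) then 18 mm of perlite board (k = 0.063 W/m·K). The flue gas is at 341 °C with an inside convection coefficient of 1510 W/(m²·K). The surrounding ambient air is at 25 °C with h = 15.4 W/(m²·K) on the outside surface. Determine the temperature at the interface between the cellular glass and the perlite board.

T ≈ 72.9 °C

For a radial system each layer contributes R = ln(r_out/r_in)/(2πkL); films add R = 1/(hA).
R_inner film = 1/(h_i·2πr₁L) = 1/(1510×2π×0.065×1) = 0.001622 K/W
R_stainless steel pipe wall = ln(71.6/65)/(2π×17.8×1) = 8.647×10^-4 K/W
R_cellular glass = ln(141.6/71.6)/(2π×0.0529×1) = 2.052 K/W
R_perlite board = ln(159.6/141.6)/(2π×0.063×1) = 0.3023 K/W
R_outer film = 1/(h_o·2πr_oL) = 1/(15.4×2π×0.1596×1) = 0.06475 K/W
R_total = 2.421 K/W
Q = ΔT/R_total = 316/2.421
Q = 131 W/m
T_interface = T_inner − Q·ΣR(inner→interface) = 341 − 131×2.054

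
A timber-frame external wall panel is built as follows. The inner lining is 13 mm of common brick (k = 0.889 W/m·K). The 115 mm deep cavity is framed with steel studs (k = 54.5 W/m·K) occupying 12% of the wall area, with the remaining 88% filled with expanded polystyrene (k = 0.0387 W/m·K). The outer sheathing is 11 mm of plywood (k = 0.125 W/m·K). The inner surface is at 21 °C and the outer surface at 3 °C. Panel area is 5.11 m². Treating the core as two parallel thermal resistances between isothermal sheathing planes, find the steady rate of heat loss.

Sheathing layers in series; stud and cavity paths in parallel between them.
R_inner = 0.013/(0.889×5.11) = 0.002862 K/W
R_stud  = 0.115/(54.5×0.12×5.11) = 0.003441 K/W
R_cav   = 0.115/(0.0387×0.88×5.11) = 0.6608 K/W
1/R_core = 1/R_stud + 1/R_cav → R_core = 0.003423 K/W
R_outer = 0.011/(0.125×5.11) = 0.01722 K/W
R_total = 0.02351 K/W
Q = ΔT/R_total = 18/0.02351

Q ≈ 766 W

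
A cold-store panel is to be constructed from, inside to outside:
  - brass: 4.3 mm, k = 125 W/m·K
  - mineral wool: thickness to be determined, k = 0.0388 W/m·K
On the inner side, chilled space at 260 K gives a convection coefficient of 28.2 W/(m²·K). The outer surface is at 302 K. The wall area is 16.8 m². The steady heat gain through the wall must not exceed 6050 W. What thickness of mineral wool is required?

L ≈ 3.15 mm

Model the wall as resistances in series:
R_inner film = 1/(h_i·A) = 1/(28.2×16.8) = 0.002111 K/W
R_brass = L/(kA) = 0.0043/(125×16.8) = 2.048×10^-6 K/W
Sum of the known resistances R_other = 0.002113 K/W
Required total resistance R_tot = ΔT/Q_allow = 42/6050 = 0.006942 K/W
R_mineral wool = R_tot − R_other = 0.004829 K/W
L = R·k·A = 0.004829×0.0388×16.8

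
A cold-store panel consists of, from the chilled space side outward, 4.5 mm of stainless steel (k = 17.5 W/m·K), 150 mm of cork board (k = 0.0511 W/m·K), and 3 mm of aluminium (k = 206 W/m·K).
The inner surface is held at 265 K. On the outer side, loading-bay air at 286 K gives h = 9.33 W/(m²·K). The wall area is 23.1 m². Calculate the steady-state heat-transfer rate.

Q ≈ 159 W

Thermal resistances in series:
R_stainless steel = L/(kA) = 0.0045/(17.5×23.1) = 1.113×10^-5 K/W
R_cork board = L/(kA) = 0.15/(0.0511×23.1) = 0.1271 K/W
R_aluminium = L/(kA) = 0.003/(206×23.1) = 6.304×10^-7 K/W
R_outer film = 1/(h_o·A) = 1/(9.33×23.1) = 0.00464 K/W
R_total = 0.1317 K/W
Q = ΔT / R_total = 21 / 0.1317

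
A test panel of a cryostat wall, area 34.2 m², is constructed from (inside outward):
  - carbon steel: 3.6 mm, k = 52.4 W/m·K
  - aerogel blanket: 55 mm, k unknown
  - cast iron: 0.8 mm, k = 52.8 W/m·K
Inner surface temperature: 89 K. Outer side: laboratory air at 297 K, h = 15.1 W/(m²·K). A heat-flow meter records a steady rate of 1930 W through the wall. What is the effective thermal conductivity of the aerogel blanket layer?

Using the resistance-network approach (series):
R_carbon steel = L/(kA) = 0.0036/(52.4×34.2) = 2.009×10^-6 K/W
R_cast iron = L/(kA) = 0.0008/(52.8×34.2) = 4.43×10^-7 K/W
R_outer film = 1/(h_o·A) = 1/(15.1×34.2) = 0.001936 K/W
Sum of known resistances R_other = 0.001939 K/W
Total R = ΔT/Q = 208/1930 = 0.1078 K/W
R_aerogel blanket = R_total − R_other = 0.1058 K/W
k = L/(R·A) = 0.055/(0.1058×34.2)

k ≈ 0.0152 W/(m·K)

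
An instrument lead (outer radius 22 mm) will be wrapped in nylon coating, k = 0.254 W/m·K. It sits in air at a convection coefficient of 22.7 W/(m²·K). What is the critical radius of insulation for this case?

r_cr ≈ 11.2 mm

For a cylinder r_cr = k/h = 0.254/22.7
r_cr = 11.2 mm; since the bare radius (22 mm) is above r_cr, any added insulation will reduce heat loss.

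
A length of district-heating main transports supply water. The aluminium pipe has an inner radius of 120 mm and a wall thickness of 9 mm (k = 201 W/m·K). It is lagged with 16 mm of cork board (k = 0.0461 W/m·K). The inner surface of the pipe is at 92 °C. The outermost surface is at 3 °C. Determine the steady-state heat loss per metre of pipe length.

Cylindrical conduction, so R = ln(r₂/r₁)/(2πkL) per layer, in series:
R_aluminium pipe wall = ln(129/120)/(2π×201×1) = 5.726×10^-5 K/W
R_cork board = ln(145/129)/(2π×0.0461×1) = 0.4037 K/W
R_total = 0.4037 K/W
Q = ΔT/R_total = 89/0.4037

q′ ≈ 220 W/m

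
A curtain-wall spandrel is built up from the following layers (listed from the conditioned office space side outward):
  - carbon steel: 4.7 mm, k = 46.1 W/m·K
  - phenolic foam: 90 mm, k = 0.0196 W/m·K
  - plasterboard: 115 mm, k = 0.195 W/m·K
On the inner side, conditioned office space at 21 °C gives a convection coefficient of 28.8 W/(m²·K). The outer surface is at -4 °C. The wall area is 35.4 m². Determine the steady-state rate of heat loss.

Q ≈ 170 W

Model the wall as resistances in series:
R_inner film = 1/(h_i·A) = 1/(28.8×35.4) = 9.809×10^-4 K/W
R_carbon steel = L/(kA) = 0.0047/(46.1×35.4) = 2.88×10^-6 K/W
R_phenolic foam = L/(kA) = 0.09/(0.0196×35.4) = 0.1297 K/W
R_plasterboard = L/(kA) = 0.115/(0.195×35.4) = 0.01666 K/W
R_total = 0.1474 K/W
Q = ΔT / R_total = 25 / 0.1474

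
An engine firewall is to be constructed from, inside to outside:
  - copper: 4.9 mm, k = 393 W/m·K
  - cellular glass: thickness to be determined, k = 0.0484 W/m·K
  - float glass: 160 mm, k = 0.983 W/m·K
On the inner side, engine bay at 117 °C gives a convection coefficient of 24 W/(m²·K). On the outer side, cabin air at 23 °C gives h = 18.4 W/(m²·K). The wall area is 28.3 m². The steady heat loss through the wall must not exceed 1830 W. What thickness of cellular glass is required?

L ≈ 57.8 mm

Series thermal resistances:
R_inner film = 1/(h_i·A) = 1/(24×28.3) = 0.001472 K/W
R_copper = L/(kA) = 0.0049/(393×28.3) = 4.406×10^-7 K/W
R_float glass = L/(kA) = 0.16/(0.983×28.3) = 0.005751 K/W
R_outer film = 1/(h_o·A) = 1/(18.4×28.3) = 0.00192 K/W
Sum of the known resistances R_other = 0.009145 K/W
Required total resistance R_tot = ΔT/Q_allow = 94/1830 = 0.05137 K/W
R_cellular glass = R_tot − R_other = 0.04222 K/W
L = R·k·A = 0.04222×0.0484×28.3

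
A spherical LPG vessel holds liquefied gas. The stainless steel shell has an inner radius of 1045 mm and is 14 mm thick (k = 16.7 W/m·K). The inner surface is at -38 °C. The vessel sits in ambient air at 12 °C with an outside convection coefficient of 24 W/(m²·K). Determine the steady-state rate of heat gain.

For a spherical shell R = (1/r₁ − 1/r₂)/(4πk); film R = 1/(h·4πr²). In series:
R_stainless steel shell = (1/1.045 − 1/1.059)/(4π×16.7) = 6.028×10^-5 K/W
R_outer film = 1/(h·4πr_o²) = 1/(24×4π×1.059²) = 0.002957 K/W
R_total = 0.003017 K/W
Q = ΔT/R_total = 50/0.003017

Q ≈ 16600 W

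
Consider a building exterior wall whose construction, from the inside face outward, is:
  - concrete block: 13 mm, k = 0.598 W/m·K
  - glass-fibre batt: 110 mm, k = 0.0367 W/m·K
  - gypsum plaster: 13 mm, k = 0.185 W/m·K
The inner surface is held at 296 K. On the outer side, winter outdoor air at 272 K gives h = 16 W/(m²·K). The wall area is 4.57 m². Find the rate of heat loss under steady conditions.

Q ≈ 34.8 W

Using the resistance-network approach (series):
R_concrete block = L/(kA) = 0.013/(0.598×4.57) = 0.004757 K/W
R_glass-fibre batt = L/(kA) = 0.11/(0.0367×4.57) = 0.6559 K/W
R_gypsum plaster = L/(kA) = 0.013/(0.185×4.57) = 0.01538 K/W
R_outer film = 1/(h_o·A) = 1/(16×4.57) = 0.01368 K/W
R_total = 0.6897 K/W
Q = ΔT / R_total = 24 / 0.6897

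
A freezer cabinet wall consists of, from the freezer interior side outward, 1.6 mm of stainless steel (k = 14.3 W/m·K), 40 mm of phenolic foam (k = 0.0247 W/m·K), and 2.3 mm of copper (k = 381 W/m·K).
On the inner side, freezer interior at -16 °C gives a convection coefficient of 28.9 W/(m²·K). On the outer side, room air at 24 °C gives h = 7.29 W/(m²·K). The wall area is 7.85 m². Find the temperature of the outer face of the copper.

T ≈ 20.9 °C

Thermal resistances in series:
R_inner film = 1/(h_i·A) = 1/(28.9×7.85) = 0.004408 K/W
R_stainless steel = L/(kA) = 0.0016/(14.3×7.85) = 1.425×10^-5 K/W
R_phenolic foam = L/(kA) = 0.04/(0.0247×7.85) = 0.2063 K/W
R_copper = L/(kA) = 0.0023/(381×7.85) = 7.69×10^-7 K/W
R_outer film = 1/(h_o·A) = 1/(7.29×7.85) = 0.01747 K/W
R_total = 0.2282 K/W;  Q = ΔT/R_total = 40/0.2282 = 175.3 W
T_interface = T_inner + Q·ΣR(inner→interface) = -16 + 175×0.2107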